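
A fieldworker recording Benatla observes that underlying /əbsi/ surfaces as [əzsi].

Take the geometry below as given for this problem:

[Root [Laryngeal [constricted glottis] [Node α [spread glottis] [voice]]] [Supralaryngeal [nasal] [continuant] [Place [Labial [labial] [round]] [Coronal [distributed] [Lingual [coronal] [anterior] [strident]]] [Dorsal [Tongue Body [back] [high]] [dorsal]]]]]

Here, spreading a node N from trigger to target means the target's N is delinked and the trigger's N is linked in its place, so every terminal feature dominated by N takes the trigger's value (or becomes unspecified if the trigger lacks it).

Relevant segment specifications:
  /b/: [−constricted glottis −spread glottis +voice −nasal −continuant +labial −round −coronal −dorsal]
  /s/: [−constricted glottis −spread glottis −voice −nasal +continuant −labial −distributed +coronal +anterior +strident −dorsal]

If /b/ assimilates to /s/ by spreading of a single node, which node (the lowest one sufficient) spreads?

The alternation /b/ → [z] changes [continuant], [labial], [round], [coronal], [anterior], [distributed], [strident] and nothing else.
The smallest constituent containing every changed terminal is Supralaryngeal — each of its daughters lacks at least one of the affected features.
If Supralaryngeal spreads, every terminal under it takes /s/'s value, producing [z] as observed.
Had Root spread, [voice] would have taken /s/'s value; it stays as in /b/, confirming the spreading constituent is exactly Supralaryngeal.

Supralaryngeal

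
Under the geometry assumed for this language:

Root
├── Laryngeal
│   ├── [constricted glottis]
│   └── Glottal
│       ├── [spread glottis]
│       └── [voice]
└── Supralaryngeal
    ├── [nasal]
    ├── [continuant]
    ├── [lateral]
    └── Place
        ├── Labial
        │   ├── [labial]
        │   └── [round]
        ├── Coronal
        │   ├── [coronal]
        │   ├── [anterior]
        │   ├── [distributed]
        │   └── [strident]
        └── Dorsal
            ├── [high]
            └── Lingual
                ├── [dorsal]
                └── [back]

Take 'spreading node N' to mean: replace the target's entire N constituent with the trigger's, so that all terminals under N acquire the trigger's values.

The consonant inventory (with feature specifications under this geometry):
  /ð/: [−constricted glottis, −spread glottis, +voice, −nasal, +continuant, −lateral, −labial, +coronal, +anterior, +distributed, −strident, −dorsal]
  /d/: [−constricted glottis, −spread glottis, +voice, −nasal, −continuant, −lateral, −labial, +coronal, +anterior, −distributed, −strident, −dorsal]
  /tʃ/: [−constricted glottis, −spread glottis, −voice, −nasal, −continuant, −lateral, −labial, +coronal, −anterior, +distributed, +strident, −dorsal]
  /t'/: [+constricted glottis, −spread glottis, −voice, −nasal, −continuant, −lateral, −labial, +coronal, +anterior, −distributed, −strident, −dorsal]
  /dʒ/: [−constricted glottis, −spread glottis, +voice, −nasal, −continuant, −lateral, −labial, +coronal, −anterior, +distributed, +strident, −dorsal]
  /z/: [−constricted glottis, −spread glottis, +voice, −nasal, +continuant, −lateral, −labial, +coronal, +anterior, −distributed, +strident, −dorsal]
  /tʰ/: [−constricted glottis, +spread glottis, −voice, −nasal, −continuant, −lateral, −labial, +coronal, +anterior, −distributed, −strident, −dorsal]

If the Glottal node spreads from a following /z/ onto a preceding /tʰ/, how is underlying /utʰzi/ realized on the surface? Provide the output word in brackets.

[udzi]

Terminals under Glottal in this geometry: [spread glottis], [voice].
After delinking /tʰ/'s Glottal and linking /z/'s, the affected terminals become [−spread glottis], [+voice]; [constricted glottis], [nasal], [continuant], … (outside Glottal) are retained from /tʰ/.
The resulting bundle matches /d/ in the inventory; substituting it for /tʰ/ gives [udzi].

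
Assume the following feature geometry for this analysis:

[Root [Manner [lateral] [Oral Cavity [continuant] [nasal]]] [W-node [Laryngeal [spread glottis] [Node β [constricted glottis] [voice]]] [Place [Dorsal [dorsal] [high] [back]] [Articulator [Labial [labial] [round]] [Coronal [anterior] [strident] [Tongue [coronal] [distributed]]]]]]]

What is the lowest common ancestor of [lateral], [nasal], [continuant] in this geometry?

Manner

[lateral]: Root > Manner > [lateral].
[nasal]: Root > Manner > Oral Cavity > [nasal].
[continuant]: Root > Manner > Oral Cavity > [continuant].
The listed terminals split across distinct daughters of Manner, so Manner itself is the smallest node containing them all.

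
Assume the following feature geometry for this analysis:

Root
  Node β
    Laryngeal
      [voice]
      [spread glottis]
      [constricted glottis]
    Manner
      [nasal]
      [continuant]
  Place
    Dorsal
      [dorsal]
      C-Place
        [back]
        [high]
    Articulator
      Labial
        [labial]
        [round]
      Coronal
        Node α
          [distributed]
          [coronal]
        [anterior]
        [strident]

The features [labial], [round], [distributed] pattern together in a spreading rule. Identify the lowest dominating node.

[labial] is immediately dominated by Labial.
[round] is immediately dominated by Labial.
[distributed] is immediately dominated by Node α.
The lowest node appearing on every path is Articulator; each proper daughter of Articulator fails to dominate at least one of the listed features.

Articulator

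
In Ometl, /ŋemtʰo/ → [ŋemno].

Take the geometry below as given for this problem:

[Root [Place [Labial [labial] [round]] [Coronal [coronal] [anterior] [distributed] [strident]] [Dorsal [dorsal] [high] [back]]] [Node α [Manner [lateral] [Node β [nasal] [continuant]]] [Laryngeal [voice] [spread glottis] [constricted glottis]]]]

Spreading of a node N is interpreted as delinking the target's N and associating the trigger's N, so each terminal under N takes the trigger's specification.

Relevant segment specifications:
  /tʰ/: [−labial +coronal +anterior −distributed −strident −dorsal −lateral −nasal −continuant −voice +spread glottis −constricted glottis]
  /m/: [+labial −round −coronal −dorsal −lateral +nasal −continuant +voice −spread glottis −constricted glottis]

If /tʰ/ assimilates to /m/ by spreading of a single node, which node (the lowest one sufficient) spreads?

Feature comparison: [voice], [spread glottis], [nasal] differ between /tʰ/ and [n]; the remaining terminals match.
Tracing each changed feature up the tree, the paths first meet at Node α; any lower node misses at least one of them.
If Node α spreads, every terminal under it takes /m/'s value, producing [n] as observed.
[coronal], [labial] — on which /m/ differs from /tʰ/ — are unchanged, so Root cannot have spread; the constituent is no larger than Node α.

Node α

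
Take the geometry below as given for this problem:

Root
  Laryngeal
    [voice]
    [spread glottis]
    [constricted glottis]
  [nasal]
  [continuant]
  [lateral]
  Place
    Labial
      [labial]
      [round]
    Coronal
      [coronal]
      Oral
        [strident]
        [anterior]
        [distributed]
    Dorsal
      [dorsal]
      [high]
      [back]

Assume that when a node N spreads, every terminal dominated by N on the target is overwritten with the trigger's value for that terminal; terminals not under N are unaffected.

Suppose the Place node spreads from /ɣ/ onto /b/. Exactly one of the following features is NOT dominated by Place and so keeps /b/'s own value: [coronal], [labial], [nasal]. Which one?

[nasal]

Place dominates exactly [labial], [round], [coronal], [strident], [anterior], [distributed], [dorsal], [high], [back].
Of the listed options, [coronal], [labial] are among these and would be overwritten by spreading Place.
[nasal] attaches under Root, not under Place, so /b/ retains its own value for [nasal].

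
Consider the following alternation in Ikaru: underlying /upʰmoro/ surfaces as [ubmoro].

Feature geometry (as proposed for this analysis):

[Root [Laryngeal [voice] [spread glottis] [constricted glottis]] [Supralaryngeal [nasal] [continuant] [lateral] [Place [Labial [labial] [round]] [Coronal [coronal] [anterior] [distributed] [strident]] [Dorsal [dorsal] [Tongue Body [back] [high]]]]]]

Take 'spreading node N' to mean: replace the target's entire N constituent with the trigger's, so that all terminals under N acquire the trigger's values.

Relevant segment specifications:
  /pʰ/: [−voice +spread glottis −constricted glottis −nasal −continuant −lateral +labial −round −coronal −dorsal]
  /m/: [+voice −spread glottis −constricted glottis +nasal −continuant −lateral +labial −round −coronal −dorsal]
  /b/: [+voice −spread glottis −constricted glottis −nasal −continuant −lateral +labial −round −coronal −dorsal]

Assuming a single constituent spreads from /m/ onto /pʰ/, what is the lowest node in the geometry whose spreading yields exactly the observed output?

Comparing /pʰ/ with its surface form [b], the features that change are [voice], [spread glottis].
These terminals are all dominated by Laryngeal, and no proper subconstituent of Laryngeal covers them all; Laryngeal is their lowest common ancestor.
Delinking /pʰ/'s Laryngeal and associating /m/'s Laryngeal gives precisely the feature bundle of [b].
Had Root spread, [nasal] would have taken /m/'s value; it stays as in /pʰ/, confirming the spreading constituent is exactly Laryngeal.

Laryngeal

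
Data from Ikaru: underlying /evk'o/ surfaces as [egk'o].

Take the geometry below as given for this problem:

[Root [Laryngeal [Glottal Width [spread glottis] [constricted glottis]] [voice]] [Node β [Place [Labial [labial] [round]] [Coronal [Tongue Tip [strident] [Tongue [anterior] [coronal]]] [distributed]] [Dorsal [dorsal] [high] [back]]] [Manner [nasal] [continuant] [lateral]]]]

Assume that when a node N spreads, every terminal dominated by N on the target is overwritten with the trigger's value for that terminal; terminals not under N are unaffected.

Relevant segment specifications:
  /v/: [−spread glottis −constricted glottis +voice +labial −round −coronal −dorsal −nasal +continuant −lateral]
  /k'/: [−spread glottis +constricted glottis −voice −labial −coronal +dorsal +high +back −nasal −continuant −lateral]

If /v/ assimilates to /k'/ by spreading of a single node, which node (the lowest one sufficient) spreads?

Node β

The alternation /v/ → [g] changes [continuant], [labial], [round], [dorsal], [high], [back] and nothing else.
In this geometry the lowest node dominating all of them is Node β: every daughter of Node β dominates only a proper subset, so no lower node suffices.
Spreading Node β from /k'/ overwrites each of those terminals with /k'/'s values, yielding exactly [g].
[voice], [constricted glottis] — on which /k'/ differs from /v/ — are unchanged, so Root cannot have spread; the constituent is no larger than Node β.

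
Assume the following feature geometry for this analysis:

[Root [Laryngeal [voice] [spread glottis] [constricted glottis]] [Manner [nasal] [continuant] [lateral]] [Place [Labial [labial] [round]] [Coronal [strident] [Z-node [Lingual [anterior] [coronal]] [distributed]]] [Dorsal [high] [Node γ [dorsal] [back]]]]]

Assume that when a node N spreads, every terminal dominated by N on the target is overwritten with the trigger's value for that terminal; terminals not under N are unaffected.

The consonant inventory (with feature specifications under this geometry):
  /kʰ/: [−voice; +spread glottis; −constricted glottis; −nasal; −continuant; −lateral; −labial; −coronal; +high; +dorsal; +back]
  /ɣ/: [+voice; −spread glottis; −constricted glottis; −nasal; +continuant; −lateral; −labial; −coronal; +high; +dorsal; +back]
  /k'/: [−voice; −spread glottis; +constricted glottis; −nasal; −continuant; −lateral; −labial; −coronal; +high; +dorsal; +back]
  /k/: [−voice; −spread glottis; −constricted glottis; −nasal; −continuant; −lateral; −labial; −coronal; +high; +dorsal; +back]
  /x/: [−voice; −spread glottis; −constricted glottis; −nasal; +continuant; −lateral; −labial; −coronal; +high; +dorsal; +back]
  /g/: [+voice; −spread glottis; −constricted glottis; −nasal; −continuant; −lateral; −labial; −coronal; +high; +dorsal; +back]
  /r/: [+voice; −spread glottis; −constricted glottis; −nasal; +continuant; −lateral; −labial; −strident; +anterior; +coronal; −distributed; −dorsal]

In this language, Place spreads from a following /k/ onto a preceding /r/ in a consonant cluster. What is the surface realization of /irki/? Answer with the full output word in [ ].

Terminals under Place in this geometry: [labial], [round], [strident], [anterior], [coronal], [distributed], [high], [dorsal], [back].
After delinking /r/'s Place and linking /k/'s, the affected terminals become [−labial], [−coronal], [+high], [+dorsal], [+back]; [voice], [spread glottis], [constricted glottis], … (outside Place) are retained from /r/.
Among the inventory, only /ɣ/ has exactly this specification, giving the surface form [iɣki].

[iɣki]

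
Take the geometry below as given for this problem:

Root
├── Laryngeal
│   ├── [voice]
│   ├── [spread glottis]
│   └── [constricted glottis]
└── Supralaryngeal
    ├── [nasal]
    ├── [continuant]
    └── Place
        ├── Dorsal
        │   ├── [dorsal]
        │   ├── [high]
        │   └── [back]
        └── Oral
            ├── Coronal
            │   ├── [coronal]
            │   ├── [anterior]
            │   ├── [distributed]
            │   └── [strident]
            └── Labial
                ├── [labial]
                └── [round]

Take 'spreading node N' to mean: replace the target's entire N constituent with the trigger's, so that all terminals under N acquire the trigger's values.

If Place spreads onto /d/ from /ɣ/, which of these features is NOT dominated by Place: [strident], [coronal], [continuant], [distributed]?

Place dominates exactly [dorsal], [high], [back], [coronal], [anterior], [distributed], [strident], [labial], [round].
Spreading Place replaces [distributed], [coronal], [strident] with the trigger's values, since each sits inside the Place constituent.
[continuant] attaches under Supralaryngeal, not under Place, so /d/ retains its own value for [continuant].

[continuant]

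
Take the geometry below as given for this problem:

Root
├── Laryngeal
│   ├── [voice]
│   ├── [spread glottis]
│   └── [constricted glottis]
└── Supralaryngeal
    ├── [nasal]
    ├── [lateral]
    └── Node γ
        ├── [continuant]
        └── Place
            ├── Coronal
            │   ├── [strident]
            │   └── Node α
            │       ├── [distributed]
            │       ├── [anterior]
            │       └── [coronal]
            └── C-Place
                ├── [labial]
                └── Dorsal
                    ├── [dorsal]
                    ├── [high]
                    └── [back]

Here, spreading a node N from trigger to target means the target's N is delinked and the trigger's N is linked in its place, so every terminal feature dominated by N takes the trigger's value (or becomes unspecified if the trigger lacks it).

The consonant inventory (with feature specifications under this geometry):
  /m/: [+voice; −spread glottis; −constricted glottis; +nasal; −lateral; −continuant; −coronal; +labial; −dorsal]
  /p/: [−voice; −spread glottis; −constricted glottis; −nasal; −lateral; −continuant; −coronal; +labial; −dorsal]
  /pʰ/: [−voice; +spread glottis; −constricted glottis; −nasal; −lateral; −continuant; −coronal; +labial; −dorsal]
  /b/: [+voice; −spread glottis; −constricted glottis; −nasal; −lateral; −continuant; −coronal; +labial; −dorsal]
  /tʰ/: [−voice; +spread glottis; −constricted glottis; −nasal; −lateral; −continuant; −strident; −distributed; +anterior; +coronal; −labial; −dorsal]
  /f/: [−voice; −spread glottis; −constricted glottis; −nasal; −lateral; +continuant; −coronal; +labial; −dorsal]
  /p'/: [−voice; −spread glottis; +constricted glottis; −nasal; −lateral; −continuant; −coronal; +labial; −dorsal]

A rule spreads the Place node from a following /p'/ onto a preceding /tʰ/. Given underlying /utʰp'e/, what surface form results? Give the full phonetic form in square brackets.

Terminals under Place in this geometry: [strident], [distributed], [anterior], [coronal], [labial], [dorsal], [high], [back].
The target acquires /p'/'s values for everything under Place — [−coronal], [+labial], [−dorsal] — while keeping its own [voice], [spread glottis], [constricted glottis], ….
The resulting bundle matches /pʰ/ in the inventory; substituting it for /tʰ/ gives [upʰp'e].

[upʰp'e]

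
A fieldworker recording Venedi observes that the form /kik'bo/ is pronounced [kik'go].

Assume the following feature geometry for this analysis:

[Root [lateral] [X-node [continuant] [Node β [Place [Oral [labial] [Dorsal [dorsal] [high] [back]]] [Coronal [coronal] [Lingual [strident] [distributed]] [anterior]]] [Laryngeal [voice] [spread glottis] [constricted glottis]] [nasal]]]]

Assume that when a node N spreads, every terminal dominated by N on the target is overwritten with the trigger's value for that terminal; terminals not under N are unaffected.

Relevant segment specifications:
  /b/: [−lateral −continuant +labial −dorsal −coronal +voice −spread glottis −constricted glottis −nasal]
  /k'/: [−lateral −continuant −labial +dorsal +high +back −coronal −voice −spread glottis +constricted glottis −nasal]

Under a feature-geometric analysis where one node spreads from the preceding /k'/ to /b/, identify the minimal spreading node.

Oral

/b/ and [g] differ in [labial], [dorsal], [high], [back]; every other specified feature is identical.
Tracing each changed feature up the tree, the paths first meet at Oral; any lower node misses at least one of them.
Spreading Oral from /k'/ overwrites each of those terminals with /k'/'s values, yielding exactly [g].
[voice], [constricted glottis] stay as in /b/ although /k'/ differs there, so no node dominating them spread; among the remaining candidates Oral is the lowest that derives the output.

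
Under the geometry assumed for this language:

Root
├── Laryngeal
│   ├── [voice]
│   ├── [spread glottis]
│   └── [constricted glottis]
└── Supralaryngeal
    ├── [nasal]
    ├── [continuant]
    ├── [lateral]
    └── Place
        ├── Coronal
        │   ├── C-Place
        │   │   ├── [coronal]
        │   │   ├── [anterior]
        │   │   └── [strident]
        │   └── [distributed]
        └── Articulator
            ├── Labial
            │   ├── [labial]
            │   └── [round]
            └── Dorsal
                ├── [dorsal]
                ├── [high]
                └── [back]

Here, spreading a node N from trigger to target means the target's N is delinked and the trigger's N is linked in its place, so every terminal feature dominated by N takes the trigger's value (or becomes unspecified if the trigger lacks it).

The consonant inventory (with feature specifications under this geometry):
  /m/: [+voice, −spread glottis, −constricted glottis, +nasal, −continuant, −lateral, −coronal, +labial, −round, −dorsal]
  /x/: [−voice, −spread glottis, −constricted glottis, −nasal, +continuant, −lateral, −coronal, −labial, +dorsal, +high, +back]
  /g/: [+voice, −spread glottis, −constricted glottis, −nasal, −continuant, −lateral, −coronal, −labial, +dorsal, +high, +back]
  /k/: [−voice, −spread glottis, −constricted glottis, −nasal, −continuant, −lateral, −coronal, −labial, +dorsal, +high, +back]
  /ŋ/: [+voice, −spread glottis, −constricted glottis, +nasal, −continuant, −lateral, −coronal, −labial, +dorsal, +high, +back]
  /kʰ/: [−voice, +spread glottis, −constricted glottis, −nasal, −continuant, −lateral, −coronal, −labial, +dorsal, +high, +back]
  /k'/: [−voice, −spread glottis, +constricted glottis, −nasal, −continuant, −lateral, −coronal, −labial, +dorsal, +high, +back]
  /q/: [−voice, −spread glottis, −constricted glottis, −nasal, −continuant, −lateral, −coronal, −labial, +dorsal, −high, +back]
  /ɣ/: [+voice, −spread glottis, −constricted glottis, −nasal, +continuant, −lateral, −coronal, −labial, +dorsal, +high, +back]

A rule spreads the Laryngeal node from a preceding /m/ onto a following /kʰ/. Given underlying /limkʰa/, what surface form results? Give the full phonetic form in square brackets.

[limga]

Terminals under Laryngeal in this geometry: [voice], [spread glottis], [constricted glottis].
After delinking /kʰ/'s Laryngeal and linking /m/'s, the affected terminals become [+voice], [−spread glottis], [−constricted glottis]; [nasal], [continuant], [lateral], … (outside Laryngeal) are retained from /kʰ/.
The resulting bundle matches /g/ in the inventory; substituting it for /kʰ/ gives [limga].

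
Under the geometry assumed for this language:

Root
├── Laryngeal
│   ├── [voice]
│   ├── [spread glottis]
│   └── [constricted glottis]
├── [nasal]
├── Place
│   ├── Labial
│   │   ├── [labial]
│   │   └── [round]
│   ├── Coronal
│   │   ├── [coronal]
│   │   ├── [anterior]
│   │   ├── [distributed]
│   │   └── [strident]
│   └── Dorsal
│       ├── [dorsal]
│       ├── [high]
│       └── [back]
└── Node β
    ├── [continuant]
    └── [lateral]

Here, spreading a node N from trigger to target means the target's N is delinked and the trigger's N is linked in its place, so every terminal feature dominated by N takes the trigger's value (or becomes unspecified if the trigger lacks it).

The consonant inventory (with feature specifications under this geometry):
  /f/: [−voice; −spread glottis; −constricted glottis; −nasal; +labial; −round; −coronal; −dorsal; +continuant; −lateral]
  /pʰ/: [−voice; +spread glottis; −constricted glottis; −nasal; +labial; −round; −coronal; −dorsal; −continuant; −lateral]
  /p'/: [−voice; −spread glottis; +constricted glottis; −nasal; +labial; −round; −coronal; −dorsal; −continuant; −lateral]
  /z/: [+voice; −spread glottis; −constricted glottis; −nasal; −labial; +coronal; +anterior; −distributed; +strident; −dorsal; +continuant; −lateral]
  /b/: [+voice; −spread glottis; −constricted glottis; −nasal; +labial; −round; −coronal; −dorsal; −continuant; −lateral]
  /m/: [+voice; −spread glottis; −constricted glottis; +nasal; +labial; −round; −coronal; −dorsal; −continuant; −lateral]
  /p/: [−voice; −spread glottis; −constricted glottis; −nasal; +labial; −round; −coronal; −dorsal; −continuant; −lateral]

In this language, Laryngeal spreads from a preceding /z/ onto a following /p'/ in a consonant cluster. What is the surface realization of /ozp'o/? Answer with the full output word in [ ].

Laryngeal immediately or transitively dominates [voice], [spread glottis], [constricted glottis].
The target acquires /z/'s values for everything under Laryngeal — [+voice], [−spread glottis], [−constricted glottis] — while keeping its own [nasal], [labial], [round], ….
The resulting bundle matches /b/ in the inventory; substituting it for /p'/ gives [ozbo].

[ozbo]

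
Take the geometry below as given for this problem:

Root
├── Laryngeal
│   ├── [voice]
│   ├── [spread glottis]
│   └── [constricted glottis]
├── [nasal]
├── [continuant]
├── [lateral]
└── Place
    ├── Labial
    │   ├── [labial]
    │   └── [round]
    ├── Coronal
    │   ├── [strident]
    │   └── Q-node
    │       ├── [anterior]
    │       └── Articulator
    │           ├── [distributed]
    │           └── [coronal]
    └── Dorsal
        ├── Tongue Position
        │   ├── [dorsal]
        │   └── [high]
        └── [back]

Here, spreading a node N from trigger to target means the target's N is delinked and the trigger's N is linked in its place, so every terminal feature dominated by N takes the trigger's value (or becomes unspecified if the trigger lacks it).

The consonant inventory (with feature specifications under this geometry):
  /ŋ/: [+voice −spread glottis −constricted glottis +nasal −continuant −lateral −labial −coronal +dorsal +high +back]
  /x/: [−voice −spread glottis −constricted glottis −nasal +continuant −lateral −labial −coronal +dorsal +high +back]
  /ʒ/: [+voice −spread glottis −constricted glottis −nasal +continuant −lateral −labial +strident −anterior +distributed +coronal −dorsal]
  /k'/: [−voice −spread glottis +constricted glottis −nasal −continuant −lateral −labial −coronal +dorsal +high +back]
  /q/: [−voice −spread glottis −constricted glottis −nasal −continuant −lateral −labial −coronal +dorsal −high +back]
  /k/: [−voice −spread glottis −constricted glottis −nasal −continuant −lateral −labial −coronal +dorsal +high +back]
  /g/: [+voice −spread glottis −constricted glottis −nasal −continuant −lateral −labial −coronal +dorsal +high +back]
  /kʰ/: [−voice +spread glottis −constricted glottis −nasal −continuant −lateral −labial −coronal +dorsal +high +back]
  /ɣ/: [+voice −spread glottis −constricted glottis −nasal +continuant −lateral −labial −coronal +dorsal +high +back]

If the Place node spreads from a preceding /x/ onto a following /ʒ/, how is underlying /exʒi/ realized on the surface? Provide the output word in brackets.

[exɣi]

Terminals under Place in this geometry: [labial], [round], [strident], [anterior], [distributed], [coronal], [dorsal], [high], [back].
After delinking /ʒ/'s Place and linking /x/'s, the affected terminals become [−labial], [−coronal], [+dorsal], [+high], [+back]; [voice], [spread glottis], [constricted glottis], … (outside Place) are retained from /ʒ/.
Among the inventory, only /ɣ/ has exactly this specification, giving the surface form [exɣi].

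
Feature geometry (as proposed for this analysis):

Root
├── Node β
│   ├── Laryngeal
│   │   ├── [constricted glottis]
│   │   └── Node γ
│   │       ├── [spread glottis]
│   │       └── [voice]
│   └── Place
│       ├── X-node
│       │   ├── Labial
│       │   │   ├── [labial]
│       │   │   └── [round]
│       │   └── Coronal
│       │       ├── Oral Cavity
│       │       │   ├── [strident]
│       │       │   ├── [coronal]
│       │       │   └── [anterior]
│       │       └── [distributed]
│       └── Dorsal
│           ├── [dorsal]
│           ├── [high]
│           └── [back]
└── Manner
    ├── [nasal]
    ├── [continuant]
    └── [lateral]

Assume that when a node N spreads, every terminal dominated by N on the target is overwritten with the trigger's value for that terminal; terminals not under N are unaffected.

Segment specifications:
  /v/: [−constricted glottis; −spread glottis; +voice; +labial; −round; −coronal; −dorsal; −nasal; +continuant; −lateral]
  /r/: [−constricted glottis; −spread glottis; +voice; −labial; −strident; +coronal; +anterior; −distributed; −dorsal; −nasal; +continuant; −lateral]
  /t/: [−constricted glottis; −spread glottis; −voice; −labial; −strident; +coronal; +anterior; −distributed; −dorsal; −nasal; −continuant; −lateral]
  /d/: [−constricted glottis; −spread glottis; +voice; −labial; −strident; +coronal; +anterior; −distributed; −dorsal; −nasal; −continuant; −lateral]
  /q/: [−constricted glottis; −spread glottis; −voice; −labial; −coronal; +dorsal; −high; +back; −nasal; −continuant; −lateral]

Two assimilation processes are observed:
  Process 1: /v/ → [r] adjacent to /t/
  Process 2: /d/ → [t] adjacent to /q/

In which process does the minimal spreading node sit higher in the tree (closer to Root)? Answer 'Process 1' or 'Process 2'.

In Process 1, [labial], [round], [coronal], [anterior], [distributed], [strident] change, so the minimal spreading node is X-node at depth 3.
In Process 2, [voice] changes, so the minimal spreading node is [voice] at depth 4.
X-node (depth 3) sits above [voice] (depth 4), making Process 1 the one with the higher spreading node.

Process 1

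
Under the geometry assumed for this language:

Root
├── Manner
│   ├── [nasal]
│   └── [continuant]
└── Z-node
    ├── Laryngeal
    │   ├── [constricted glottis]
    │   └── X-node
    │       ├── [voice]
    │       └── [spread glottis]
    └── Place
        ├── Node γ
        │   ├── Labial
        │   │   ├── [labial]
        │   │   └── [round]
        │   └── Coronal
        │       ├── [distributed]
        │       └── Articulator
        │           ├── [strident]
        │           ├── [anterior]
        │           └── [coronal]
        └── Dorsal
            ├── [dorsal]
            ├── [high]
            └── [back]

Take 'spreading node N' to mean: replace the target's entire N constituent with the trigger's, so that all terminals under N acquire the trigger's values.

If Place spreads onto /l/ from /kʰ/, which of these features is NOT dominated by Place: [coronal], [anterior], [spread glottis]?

[spread glottis]

The terminals dominated by Place are [labial], [round], [distributed], [strident], [anterior], [coronal], [dorsal], [high], [back].
Of the listed options, [coronal], [anterior] are among these and would be overwritten by spreading Place.
[spread glottis] is not within the Place subtree (it hangs from X-node), so /l/'s [spread glottis] value survives.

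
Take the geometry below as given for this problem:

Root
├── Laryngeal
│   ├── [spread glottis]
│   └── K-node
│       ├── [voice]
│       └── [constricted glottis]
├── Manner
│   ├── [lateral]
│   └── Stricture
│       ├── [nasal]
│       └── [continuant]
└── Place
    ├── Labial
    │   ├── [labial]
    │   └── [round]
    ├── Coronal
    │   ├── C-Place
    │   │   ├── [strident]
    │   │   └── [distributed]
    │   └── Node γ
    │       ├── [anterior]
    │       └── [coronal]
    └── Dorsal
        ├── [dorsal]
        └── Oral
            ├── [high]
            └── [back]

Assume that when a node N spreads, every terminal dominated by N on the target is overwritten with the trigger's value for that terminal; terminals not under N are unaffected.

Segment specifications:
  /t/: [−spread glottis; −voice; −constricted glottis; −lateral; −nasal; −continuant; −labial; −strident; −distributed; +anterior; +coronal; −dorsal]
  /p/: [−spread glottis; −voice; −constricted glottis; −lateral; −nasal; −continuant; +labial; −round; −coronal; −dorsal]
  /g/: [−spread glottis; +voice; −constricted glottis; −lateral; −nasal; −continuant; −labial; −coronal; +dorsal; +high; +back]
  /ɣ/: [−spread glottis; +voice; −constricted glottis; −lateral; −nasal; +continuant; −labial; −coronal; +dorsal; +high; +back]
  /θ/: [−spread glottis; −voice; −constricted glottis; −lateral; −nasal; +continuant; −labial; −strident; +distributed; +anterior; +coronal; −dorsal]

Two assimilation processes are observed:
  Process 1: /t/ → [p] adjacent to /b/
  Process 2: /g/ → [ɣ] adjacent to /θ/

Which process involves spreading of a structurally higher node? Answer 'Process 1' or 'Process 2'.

In Process 1, [labial], [round], [coronal], [anterior], [distributed], [strident] change, so the minimal spreading node is Place at depth 1.
Process 2: the feature that changes is [continuant]; the minimal node is [continuant] (depth 3).
Place is closer to Root than [continuant], so Process 1 spreads the higher node.

Process 1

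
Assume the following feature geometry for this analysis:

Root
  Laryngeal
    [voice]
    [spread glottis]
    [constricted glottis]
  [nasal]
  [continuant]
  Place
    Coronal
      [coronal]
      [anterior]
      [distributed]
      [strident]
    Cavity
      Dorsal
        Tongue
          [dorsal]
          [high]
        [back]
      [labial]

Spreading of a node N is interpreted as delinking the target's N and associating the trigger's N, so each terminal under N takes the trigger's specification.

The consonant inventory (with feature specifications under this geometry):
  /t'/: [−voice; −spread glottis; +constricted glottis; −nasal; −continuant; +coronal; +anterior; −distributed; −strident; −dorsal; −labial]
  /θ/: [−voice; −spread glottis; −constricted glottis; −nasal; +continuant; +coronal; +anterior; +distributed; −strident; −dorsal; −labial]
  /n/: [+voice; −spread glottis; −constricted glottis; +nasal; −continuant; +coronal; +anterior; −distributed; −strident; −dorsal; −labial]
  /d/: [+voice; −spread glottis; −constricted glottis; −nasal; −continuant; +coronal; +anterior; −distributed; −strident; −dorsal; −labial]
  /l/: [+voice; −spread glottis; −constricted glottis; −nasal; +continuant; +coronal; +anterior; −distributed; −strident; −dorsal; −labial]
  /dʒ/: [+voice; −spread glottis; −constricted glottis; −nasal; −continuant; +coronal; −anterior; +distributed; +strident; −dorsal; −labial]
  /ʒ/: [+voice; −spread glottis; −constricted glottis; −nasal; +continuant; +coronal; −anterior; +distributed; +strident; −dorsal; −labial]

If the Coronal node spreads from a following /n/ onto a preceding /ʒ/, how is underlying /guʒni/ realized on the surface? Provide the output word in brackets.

[gulni]

Terminals under Coronal in this geometry: [coronal], [anterior], [distributed], [strident].
The target acquires /n/'s values for everything under Coronal — [+coronal], [+anterior], [−distributed], [−strident] — while keeping its own [voice], [spread glottis], [constricted glottis], ….
This feature bundle is that of [l], so /guʒni/ surfaces as [gulni].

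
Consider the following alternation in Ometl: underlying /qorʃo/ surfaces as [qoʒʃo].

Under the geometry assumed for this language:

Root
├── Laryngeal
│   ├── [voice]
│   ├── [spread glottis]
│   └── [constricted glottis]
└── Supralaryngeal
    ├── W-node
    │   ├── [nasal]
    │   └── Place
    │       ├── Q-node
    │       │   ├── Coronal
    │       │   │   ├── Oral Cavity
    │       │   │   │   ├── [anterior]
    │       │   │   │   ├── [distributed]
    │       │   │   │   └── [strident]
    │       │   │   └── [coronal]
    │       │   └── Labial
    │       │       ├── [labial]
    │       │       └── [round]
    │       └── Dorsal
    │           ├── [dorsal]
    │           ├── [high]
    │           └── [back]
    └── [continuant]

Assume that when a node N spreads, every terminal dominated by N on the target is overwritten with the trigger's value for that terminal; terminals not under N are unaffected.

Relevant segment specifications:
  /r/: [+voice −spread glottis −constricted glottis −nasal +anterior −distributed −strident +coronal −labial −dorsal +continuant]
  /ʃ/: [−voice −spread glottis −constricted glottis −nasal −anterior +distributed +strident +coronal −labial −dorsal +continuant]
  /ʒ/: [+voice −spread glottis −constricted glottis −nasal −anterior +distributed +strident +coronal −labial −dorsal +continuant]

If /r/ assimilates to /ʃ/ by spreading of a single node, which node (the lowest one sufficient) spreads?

Oral Cavity

The alternation /r/ → [ʒ] changes [anterior], [distributed], [strident] and nothing else.
These terminals are all dominated by Oral Cavity, and no proper subconstituent of Oral Cavity covers them all; Oral Cavity is their lowest common ancestor.
Delinking /r/'s Oral Cavity and associating /ʃ/'s Oral Cavity gives precisely the feature bundle of [ʒ].
[voice], a feature on which the two segments disagree outside Oral Cavity, is unchanged — nothing dominating it spread, and Oral Cavity is the minimal sufficient constituent.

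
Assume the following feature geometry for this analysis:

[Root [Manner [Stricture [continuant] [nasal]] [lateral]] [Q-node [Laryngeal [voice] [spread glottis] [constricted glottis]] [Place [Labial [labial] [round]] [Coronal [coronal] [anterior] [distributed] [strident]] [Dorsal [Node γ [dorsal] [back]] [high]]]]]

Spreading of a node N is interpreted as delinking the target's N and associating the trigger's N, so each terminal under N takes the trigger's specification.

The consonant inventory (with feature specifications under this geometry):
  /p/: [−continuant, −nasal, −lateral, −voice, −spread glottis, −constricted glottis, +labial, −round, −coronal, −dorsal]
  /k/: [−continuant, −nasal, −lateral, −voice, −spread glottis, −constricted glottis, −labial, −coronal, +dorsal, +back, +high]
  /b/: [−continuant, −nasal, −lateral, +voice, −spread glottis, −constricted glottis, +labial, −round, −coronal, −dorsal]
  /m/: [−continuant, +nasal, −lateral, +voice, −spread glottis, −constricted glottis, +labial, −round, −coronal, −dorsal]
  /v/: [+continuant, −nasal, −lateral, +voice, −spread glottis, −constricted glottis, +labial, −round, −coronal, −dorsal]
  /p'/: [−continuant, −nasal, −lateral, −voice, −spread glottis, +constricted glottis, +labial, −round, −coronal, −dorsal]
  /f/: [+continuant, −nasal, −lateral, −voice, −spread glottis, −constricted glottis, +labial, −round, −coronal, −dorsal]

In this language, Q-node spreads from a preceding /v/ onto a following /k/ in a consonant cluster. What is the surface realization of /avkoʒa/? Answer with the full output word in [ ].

[avboʒa]

Terminals under Q-node in this geometry: [voice], [spread glottis], [constricted glottis], [labial], [round], [coronal], [anterior], [distributed], [strident], [dorsal], [back], [high].
The target acquires /v/'s values for everything under Q-node — [+voice], [−spread glottis], [−constricted glottis], [+labial], [−round], [−coronal], [−dorsal] — while keeping its own [continuant], [nasal], [lateral].
Among the inventory, only /b/ has exactly this specification, giving the surface form [avboʒa].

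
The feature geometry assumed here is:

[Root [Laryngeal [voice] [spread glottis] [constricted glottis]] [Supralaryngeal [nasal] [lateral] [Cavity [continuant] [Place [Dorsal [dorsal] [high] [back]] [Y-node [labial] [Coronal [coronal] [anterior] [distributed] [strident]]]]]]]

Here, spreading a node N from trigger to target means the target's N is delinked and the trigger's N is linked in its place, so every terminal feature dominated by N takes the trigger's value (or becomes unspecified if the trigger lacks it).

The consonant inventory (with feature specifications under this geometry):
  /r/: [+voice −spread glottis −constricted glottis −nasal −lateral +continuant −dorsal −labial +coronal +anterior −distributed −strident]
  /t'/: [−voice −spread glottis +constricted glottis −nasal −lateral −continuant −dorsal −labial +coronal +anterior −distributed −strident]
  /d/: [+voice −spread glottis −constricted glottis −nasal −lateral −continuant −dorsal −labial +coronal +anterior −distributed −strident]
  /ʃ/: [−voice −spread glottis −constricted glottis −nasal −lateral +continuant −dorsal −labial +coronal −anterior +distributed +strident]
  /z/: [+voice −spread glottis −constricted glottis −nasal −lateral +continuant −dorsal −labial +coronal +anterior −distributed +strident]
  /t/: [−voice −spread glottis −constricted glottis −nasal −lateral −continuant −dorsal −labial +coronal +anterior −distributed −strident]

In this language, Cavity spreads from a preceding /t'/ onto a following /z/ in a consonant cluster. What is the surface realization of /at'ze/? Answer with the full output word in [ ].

Cavity immediately or transitively dominates [continuant], [dorsal], [high], [back], [labial], [coronal], [anterior], [distributed], [strident].
Spreading Cavity from /t'/ onto /z/ replaces those values with /t'/'s: [−continuant], [−dorsal], [−labial], [+coronal], [+anterior], [−distributed], [−strident]. Features outside Cavity ([voice], [spread glottis], [constricted glottis], …) stay as in /z/.
Among the inventory, only /d/ has exactly this specification, giving the surface form [at'de].

[at'de]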